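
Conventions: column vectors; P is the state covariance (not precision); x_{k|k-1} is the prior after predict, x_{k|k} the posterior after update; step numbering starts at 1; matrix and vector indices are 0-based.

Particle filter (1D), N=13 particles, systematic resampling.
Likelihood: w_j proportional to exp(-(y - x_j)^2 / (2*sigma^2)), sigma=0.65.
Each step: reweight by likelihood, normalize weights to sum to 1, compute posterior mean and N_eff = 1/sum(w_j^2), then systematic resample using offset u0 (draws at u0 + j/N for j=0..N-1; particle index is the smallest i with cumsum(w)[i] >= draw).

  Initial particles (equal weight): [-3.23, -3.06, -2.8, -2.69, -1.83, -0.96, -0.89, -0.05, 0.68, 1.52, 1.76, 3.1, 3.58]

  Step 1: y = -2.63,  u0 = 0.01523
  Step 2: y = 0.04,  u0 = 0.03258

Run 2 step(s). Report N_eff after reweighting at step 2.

N_eff = 1.1085

step 1: w=[0.1652, 0.2033, 0.2445, 0.2519, 0.1186, 0.0093, 0.0070, 0.0001, 0.0000, 0.0000, 0.0000, 0.0000, 0.0000]  mean=-2.7503  Neff=4.8527  idx=[0, 0, 1, 1, 1, 2, 2, 2, 3, 3, 3, 3, 4]
step 2: w=[0.0002, 0.0002, 0.0007, 0.0007, 0.0007, 0.0043, 0.0043, 0.0043, 0.0088, 0.0088, 0.0088, 0.0088, 0.9496]  mean=-1.8757  Neff=1.1085  idx=[9, 12, 12, 12, 12, 12, 12, 12, 12, 12, 12, 12, 12]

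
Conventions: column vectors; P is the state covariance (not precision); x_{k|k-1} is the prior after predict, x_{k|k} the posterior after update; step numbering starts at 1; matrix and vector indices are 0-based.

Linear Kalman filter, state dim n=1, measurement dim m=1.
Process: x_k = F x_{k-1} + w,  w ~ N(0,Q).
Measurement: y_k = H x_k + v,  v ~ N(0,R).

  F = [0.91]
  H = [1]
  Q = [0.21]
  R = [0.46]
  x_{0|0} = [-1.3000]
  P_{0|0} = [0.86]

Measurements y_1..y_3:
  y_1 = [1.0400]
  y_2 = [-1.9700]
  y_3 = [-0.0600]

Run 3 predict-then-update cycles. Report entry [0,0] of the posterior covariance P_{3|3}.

step 1: x^-=[-1.1830]  P^-=[0.9222]  S=[1.3822]  K=[0.6672]  nu=[2.2230]  x^+=[0.3002]  P^+=[0.3069]
step 2: x^-=[0.2731]  P^-=[0.4641]  S=[0.9241]  K=[0.5022]  nu=[-2.2431]  x^+=[-0.8535]  P^+=[0.2310]
step 3: x^-=[-0.7767]  P^-=[0.4013]  S=[0.8613]  K=[0.4659]  nu=[0.7167]  x^+=[-0.4427]  P^+=[0.2143]

P_post[0,0] = 0.2143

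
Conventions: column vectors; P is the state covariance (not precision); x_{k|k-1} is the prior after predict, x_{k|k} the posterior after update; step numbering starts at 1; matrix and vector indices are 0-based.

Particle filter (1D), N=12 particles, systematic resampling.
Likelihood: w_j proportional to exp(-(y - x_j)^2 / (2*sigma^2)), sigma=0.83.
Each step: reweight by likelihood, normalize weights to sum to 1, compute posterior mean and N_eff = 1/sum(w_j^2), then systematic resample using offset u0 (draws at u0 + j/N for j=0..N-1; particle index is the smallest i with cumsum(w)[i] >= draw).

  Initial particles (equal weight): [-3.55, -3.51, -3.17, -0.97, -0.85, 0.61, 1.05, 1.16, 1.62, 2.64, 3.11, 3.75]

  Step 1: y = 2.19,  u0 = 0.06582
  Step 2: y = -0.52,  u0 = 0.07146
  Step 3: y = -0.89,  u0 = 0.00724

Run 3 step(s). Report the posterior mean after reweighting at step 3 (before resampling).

post_mean = 1.0983

step 1: w=[0.0000, 0.0000, 0.0000, 0.0002, 0.0004, 0.0483, 0.1151, 0.1369, 0.2335, 0.2552, 0.1599, 0.0505]  mean=2.0475  Neff=5.4916  idx=[6, 6, 7, 8, 8, 8, 9, 9, 9, 10, 10, 11]
step 2: w=[0.2914, 0.2914, 0.2248, 0.0628, 0.0628, 0.0628, 0.0012, 0.0012, 0.0012, 0.0001, 0.0001, 0.0000]  mean=1.1885  Neff=4.3063  idx=[0, 0, 0, 1, 1, 1, 1, 2, 2, 3, 4, 5]
step 3: w=[0.1120, 0.1120, 0.1120, 0.1120, 0.1120, 0.1120, 0.1120, 0.0814, 0.0814, 0.0178, 0.0178, 0.0178]  mean=1.0983  Neff=9.8058  idx=[0, 0, 1, 2, 3, 3, 4, 5, 6, 6, 7, 8]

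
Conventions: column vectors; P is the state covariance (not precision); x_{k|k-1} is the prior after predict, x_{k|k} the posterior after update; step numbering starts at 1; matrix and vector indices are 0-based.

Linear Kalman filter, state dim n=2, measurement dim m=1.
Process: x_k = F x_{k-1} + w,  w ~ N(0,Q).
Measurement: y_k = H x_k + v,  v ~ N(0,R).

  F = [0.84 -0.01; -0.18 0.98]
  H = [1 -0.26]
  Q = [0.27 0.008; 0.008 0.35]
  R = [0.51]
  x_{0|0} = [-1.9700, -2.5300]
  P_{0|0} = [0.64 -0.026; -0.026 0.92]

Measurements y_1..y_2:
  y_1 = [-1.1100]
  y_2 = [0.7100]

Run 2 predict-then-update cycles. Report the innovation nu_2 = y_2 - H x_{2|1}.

step 1: x^-=[-1.6295, -2.1248]  P^-=[0.7221 -0.1192; -0.1192 1.2635]  S=[1.3795]  K=[0.5459; -0.3246]  nu=[-0.0329]  x^+=[-1.6475, -2.1141]  P^+=[0.3110 0.1252; 0.1252 1.1182]
step 2: x^-=[-1.3627, -1.7753]  P^-=[0.4874 0.0533; 0.0533 1.3898]  S=[1.0637]  K=[0.4452; -0.2896]  nu=[1.6112]  x^+=[-0.6454, -2.2419]  P^+=[0.2766 0.1905; 0.1905 1.3006]

innov = [1.6112]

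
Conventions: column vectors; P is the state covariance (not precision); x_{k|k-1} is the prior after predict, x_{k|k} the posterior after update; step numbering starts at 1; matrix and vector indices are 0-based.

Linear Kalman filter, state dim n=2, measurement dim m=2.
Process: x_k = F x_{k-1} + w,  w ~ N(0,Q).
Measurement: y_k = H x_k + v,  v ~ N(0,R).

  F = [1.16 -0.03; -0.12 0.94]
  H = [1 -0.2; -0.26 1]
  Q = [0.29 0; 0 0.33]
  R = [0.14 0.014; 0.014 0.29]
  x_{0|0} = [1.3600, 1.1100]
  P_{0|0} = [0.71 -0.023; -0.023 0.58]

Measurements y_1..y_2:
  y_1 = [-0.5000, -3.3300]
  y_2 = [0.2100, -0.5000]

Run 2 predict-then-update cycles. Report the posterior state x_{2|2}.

x_post = [-0.1492, -1.0684]

step 1: x^-=[1.5443, 0.8802]  P^-=[1.2475 -0.1403; -0.1403 0.8579]  S=[1.4780 -0.6296; -0.6296 1.3052]  K=[0.8954 0.0759; 0.1018 0.7343]  nu=[-1.8683, -3.8087]  x^+=[-0.4174, -2.1067]  P^+=[0.1406 0.0711; 0.0711 0.2329]
step 2: x^-=[-0.4210, -1.9302]  P^-=[0.4745 0.0516; 0.0516 0.5217]  S=[0.6147 -0.1594; -0.1594 0.8170]  K=[0.7714 0.0627; 0.0796 0.6377]  nu=[0.2450, 1.3208]  x^+=[-0.1492, -1.0684]  P^+=[0.1210 0.0604; 0.0604 0.2018]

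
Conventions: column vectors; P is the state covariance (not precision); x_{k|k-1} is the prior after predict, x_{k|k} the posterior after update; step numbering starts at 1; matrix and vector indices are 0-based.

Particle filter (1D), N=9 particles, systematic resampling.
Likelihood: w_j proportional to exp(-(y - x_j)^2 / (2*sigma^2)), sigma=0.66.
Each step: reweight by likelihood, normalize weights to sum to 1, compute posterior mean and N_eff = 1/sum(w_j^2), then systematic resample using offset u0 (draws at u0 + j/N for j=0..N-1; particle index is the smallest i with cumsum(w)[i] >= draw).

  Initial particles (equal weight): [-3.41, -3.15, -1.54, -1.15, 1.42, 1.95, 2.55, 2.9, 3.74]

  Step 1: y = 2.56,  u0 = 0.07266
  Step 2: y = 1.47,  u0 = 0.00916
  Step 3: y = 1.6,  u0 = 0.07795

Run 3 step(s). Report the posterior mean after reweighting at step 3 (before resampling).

post_mean = 1.7937

step 1: w=[0.0000, 0.0000, 0.0000, 0.0000, 0.0761, 0.2208, 0.3383, 0.2963, 0.0684]  mean=2.5167  Neff=3.8241  idx=[4, 5, 5, 6, 6, 6, 7, 7, 8]
step 2: w=[0.2839, 0.2185, 0.2185, 0.0746, 0.0746, 0.0746, 0.0272, 0.0272, 0.0008]  mean=1.9870  Neff=5.1475  idx=[0, 0, 0, 1, 1, 2, 2, 3, 5]
step 3: w=[0.1362, 0.1362, 0.1362, 0.1228, 0.1228, 0.1228, 0.1228, 0.0502, 0.0502]  mean=1.7937  Neff=8.2664  idx=[0, 1, 2, 3, 3, 4, 5, 6, 8]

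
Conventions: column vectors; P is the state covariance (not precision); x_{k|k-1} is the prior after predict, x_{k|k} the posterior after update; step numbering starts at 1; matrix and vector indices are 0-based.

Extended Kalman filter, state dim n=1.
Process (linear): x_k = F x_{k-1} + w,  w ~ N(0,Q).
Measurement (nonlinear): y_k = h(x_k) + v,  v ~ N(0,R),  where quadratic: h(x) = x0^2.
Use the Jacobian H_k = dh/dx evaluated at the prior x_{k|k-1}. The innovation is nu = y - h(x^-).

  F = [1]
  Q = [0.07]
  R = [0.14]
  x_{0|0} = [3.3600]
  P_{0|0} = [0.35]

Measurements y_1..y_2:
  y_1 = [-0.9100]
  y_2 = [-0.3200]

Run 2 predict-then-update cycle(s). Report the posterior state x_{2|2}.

step 1: x^-=[3.3600]  P^-=[0.4200]  H_jac=[6.7200]  S=[19.1065]  K=[0.1477]  nu=[-12.1996]  x^+=[1.5579]  P^+=[0.0031]
step 2: x^-=[1.5579]  P^-=[0.0731]  H_jac=[3.1158]  S=[0.8494]  K=[0.2681]  nu=[-2.7470]  x^+=[0.8215]  P^+=[0.0120]

x_post = [0.8215]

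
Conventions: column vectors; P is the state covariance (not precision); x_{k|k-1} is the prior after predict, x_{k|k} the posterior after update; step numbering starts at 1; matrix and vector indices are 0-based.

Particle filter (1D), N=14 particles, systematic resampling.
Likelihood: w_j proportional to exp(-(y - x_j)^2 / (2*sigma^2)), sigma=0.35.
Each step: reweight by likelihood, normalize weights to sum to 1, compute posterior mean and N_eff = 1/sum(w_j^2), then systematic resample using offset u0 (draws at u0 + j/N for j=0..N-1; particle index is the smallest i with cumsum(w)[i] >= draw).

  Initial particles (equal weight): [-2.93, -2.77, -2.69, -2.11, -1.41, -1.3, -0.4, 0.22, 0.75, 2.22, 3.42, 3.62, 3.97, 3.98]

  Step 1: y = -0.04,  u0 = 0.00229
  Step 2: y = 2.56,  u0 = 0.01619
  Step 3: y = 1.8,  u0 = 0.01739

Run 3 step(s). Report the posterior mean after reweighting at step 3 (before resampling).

post_mean = 0.2200

step 1: w=[0.0000, 0.0000, 0.0000, 0.0000, 0.0003, 0.0011, 0.4125, 0.5313, 0.0548, 0.0000, 0.0000, 0.0000, 0.0000, 0.0000]  mean=-0.0089  Neff=2.1957  idx=[6, 6, 6, 6, 6, 6, 7, 7, 7, 7, 7, 7, 7, 7]
step 2: w=[0.0000, 0.0000, 0.0000, 0.0000, 0.0000, 0.0000, 0.1250, 0.1250, 0.1250, 0.1250, 0.1250, 0.1250, 0.1250, 0.1250]  mean=0.2200  Neff=8.0000  idx=[6, 6, 7, 7, 8, 8, 9, 10, 10, 11, 11, 12, 12, 13]
step 3: w=[0.0714, 0.0714, 0.0714, 0.0714, 0.0714, 0.0714, 0.0714, 0.0714, 0.0714, 0.0714, 0.0714, 0.0714, 0.0714, 0.0714]  mean=0.2200  Neff=14.0000  idx=[0, 1, 2, 3, 4, 5, 6, 7, 8, 9, 10, 11, 12, 13]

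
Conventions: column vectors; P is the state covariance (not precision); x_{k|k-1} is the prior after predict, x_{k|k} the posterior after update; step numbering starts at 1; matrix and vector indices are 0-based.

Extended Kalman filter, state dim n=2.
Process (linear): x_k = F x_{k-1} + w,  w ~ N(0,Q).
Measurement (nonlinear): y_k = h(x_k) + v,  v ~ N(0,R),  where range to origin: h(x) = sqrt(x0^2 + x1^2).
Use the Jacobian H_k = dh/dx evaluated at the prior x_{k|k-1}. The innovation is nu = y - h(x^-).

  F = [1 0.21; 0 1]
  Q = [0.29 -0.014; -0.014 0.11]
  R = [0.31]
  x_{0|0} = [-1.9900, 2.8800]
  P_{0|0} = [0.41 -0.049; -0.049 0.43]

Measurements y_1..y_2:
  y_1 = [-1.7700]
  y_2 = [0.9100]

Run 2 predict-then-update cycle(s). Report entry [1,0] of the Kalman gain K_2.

K[1,0] = 0.2815

step 1: x^-=[-1.3852, 2.8800]  P^-=[0.6984 0.0273; 0.0273 0.5400]  H_jac=[-0.4334 0.9012]  S=[0.8584]  K=[-0.3240; 0.5531]  nu=[-4.9658]  x^+=[0.2236, 0.1334]  P^+=[0.6083 0.1811; 0.1811 0.2774]
step 2: x^-=[0.2516, 0.1334]  P^-=[0.9866 0.2254; 0.2254 0.3874]  H_jac=[0.8835 0.4684]  S=[1.3517]  K=[0.7230; 0.2815]  nu=[0.6252]  x^+=[0.7036, 0.3094]  P^+=[0.2801 -0.0498; -0.0498 0.2802]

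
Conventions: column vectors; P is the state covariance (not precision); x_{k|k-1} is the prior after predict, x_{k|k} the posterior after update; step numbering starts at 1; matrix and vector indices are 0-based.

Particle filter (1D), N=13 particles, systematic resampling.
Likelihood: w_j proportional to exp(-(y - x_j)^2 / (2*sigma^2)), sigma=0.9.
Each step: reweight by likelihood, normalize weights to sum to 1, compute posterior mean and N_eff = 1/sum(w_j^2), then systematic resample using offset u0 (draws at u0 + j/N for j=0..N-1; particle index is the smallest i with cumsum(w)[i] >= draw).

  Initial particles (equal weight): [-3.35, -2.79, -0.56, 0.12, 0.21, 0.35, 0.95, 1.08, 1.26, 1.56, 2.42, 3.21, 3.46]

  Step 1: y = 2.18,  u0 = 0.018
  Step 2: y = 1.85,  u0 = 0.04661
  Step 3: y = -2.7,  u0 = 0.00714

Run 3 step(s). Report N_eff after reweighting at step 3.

step 1: w=[0.0000, 0.0000, 0.0022, 0.0166, 0.0207, 0.0288, 0.0894, 0.1078, 0.1349, 0.1794, 0.2195, 0.1181, 0.0827]  mean=1.8628  Neff=7.1187  idx=[3, 6, 7, 7, 8, 9, 9, 9, 10, 10, 10, 11, 12]
step 2: w=[0.0179, 0.0691, 0.0790, 0.0790, 0.0919, 0.1081, 0.1081, 0.1081, 0.0932, 0.0932, 0.0932, 0.0364, 0.0230]  mean=1.7327  Neff=11.2412  idx=[1, 2, 3, 4, 5, 5, 6, 7, 8, 8, 9, 10, 11]
step 3: w=[0.3937, 0.2169, 0.2169, 0.0918, 0.0200, 0.0200, 0.0200, 0.0200, 0.0001, 0.0001, 0.0001, 0.0001, 0.0000]  mean=1.0845  Neff=3.8587  idx=[0, 0, 0, 0, 0, 0, 1, 1, 2, 2, 2, 3, 4]

N_eff = 3.8587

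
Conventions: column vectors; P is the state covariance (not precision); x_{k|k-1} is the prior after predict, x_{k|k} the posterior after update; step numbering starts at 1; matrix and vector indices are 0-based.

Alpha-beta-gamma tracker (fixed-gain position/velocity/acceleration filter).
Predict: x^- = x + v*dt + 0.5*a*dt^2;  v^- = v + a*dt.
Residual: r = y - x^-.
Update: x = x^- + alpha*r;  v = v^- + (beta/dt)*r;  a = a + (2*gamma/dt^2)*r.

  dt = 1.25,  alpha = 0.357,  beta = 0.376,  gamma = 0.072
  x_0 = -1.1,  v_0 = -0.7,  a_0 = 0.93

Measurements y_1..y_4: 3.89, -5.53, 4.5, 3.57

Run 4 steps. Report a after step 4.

step 1: x_pred=-1.2484  r=5.1384  x^+=0.5860  v^+=2.0081  a^+=1.4036
step 2: x_pred=4.1927  r=-9.7227  x^+=0.7217  v^+=0.8380  a^+=0.5075
step 3: x_pred=2.1657  r=2.3343  x^+=2.9990  v^+=2.1746  a^+=0.7226
step 4: x_pred=6.2818  r=-2.7118  x^+=5.3137  v^+=2.2622  a^+=0.4727

a_post = 0.4727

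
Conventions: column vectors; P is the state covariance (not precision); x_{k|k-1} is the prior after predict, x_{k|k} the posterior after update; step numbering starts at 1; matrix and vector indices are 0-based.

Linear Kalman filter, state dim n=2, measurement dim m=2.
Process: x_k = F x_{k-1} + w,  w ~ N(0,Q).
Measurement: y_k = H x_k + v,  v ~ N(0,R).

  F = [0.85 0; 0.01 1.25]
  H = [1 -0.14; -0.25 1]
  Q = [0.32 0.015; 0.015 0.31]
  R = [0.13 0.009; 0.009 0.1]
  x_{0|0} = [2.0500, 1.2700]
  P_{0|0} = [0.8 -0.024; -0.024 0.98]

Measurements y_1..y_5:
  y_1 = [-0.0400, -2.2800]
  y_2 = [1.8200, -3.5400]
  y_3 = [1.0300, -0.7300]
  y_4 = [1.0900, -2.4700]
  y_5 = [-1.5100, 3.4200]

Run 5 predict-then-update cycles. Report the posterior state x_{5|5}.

x_post = [-0.9259, 2.1383]

step 1: x^-=[1.7425, 1.6080]  P^-=[0.8980 -0.0037; -0.0037 1.8407]  S=[1.0651 -0.4770; -0.4770 1.9987]  K=[0.8873 0.0976; 0.1873 0.9661]  nu=[-1.5574, -3.4524]  x^+=[0.0237, -2.0191]  P^+=[0.1230 0.0485; 0.0485 0.1104]
step 2: x^-=[0.0201, -2.5236]  P^-=[0.4089 0.0676; 0.0676 0.4838]  S=[0.5294 -0.0910; -0.0910 0.5755]  K=[0.7649 0.0607; 0.1430 0.8338]  nu=[1.4466, -1.0114]  x^+=[1.0651, -3.1600]  P^+=[0.1055 0.0393; 0.0393 0.0945]
step 3: x^-=[0.9053, -3.9393]  P^-=[0.3962 0.0577; 0.0577 0.4587]  S=[0.5191 -0.0946; -0.0946 0.5546]  K=[0.7577 0.0546; 0.1376 0.8245]  nu=[-0.4269, 3.4357]  x^+=[0.7695, -1.1654]  P^+=[0.1044 0.0384; 0.0384 0.0933]
step 4: x^-=[0.6541, -1.4490]  P^-=[0.3954 0.0567; 0.0567 0.4567]  S=[0.5185 -0.0952; -0.0952 0.5531]  K=[0.7572 0.0540; 0.1371 0.8237]  nu=[0.2330, -0.8575]  x^+=[0.7843, -2.1234]  P^+=[0.1043 0.0383; 0.0383 0.0932]
step 5: x^-=[0.6666, -2.6464]  P^-=[0.3953 0.0566; 0.0566 0.4566]  S=[0.5185 -0.0952; -0.0952 0.5530]  K=[0.7572 0.0539; 0.1371 0.8237]  nu=[-2.5471, 6.2330]  x^+=[-0.9259, 2.1383]  P^+=[0.1043 0.0383; 0.0383 0.0932]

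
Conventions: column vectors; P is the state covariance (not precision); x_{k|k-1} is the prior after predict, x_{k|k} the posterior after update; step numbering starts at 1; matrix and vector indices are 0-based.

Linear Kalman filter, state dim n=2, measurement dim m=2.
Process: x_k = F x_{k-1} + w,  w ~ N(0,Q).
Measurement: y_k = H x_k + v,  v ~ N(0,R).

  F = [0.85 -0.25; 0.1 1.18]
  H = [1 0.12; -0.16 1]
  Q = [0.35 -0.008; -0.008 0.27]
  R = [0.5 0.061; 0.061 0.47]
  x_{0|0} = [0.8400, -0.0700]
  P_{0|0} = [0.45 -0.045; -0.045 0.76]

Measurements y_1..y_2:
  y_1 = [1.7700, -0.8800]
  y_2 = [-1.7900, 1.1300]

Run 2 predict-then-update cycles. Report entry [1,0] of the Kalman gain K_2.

K[1,0] = 0.0216

step 1: x^-=[0.7315, 0.0014]  P^-=[0.7417 -0.2380; -0.2380 1.3221]  S=[1.2037 -0.1324; -0.1324 1.8872]  K=[0.5762 -0.1485; 0.0135 0.7217]  nu=[1.0383, -0.7644]  x^+=[1.4433, -0.5362]  P^+=[0.2778 0.0098; 0.0098 0.3416]
step 2: x^-=[1.3609, -0.4884]  P^-=[0.5679 -0.0756; -0.0756 0.7507]  S=[1.0606 -0.0139; -0.0139 1.2594]  K=[0.5253 -0.1264; 0.0216 0.6059]  nu=[-3.0922, 1.8361]  x^+=[-0.4954, 0.5573]  P^+=[0.2533 0.0132; 0.0132 0.2882]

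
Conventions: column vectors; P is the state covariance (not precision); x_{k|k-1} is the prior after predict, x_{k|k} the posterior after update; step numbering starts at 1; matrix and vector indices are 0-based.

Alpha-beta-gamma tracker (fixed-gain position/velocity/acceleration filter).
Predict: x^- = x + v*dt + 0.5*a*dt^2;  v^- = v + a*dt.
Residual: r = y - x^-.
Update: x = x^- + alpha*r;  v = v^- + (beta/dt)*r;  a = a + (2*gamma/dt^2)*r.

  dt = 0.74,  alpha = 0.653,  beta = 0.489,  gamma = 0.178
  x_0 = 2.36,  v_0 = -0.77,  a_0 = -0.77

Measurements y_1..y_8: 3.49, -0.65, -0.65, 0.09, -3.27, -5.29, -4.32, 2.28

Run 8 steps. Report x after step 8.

x_post = -0.5394

step 1: x_pred=1.5794  r=1.9106  x^+=2.8270  v^+=-0.0772  a^+=0.4721
step 2: x_pred=2.8991  r=-3.5491  x^+=0.5815  v^+=-2.0732  a^+=-1.8352
step 3: x_pred=-1.4551  r=0.8051  x^+=-0.9294  v^+=-2.8992  a^+=-1.3118
step 4: x_pred=-3.4340  r=3.5240  x^+=-1.1328  v^+=-1.5413  a^+=0.9791
step 5: x_pred=-2.0053  r=-1.2647  x^+=-2.8311  v^+=-1.6525  a^+=0.1569
step 6: x_pred=-4.0110  r=-1.2790  x^+=-4.8462  v^+=-2.3815  a^+=-0.6746
step 7: x_pred=-6.7932  r=2.4732  x^+=-5.1782  v^+=-1.2464  a^+=0.9333
step 8: x_pred=-5.8450  r=8.1250  x^+=-0.5394  v^+=4.8133  a^+=6.2154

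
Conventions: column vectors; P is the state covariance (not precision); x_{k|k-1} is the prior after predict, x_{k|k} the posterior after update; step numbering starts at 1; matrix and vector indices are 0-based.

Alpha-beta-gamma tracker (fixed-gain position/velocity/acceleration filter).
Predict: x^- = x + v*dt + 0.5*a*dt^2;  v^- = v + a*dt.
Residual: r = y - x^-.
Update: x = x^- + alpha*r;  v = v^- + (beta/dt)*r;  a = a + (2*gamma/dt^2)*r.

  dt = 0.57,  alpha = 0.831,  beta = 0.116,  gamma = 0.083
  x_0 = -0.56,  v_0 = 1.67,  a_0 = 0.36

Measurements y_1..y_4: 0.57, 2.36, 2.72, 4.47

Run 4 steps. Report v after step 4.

step 1: x_pred=0.4504  r=0.1196  x^+=0.5498  v^+=1.8995  a^+=0.4211
step 2: x_pred=1.7009  r=0.6591  x^+=2.2486  v^+=2.2737  a^+=0.7578
step 3: x_pred=3.6677  r=-0.9477  x^+=2.8802  v^+=2.5128  a^+=0.2736
step 4: x_pred=4.3569  r=0.1131  x^+=4.4509  v^+=2.6918  a^+=0.3314

v_post = 2.6918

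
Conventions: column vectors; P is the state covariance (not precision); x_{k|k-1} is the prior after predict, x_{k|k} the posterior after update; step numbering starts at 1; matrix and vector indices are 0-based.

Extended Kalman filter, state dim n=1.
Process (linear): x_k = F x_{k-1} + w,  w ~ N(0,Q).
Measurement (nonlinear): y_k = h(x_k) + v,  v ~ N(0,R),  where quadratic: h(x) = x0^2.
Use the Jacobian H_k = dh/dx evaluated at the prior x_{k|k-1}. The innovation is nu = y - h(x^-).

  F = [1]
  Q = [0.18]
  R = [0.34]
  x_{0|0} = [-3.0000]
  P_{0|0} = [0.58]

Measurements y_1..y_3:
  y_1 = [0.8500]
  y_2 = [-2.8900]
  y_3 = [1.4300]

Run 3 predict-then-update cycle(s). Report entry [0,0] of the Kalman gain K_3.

step 1: x^-=[-3.0000]  P^-=[0.7600]  H_jac=[-6.0000]  S=[27.7000]  K=[-0.1646]  nu=[-8.1500]  x^+=[-1.6583]  P^+=[0.0093]
step 2: x^-=[-1.6583]  P^-=[0.1893]  H_jac=[-3.3167]  S=[2.4227]  K=[-0.2592]  nu=[-5.6401]  x^+=[-0.1965]  P^+=[0.0266]
step 3: x^-=[-0.1965]  P^-=[0.2066]  H_jac=[-0.3929]  S=[0.3719]  K=[-0.2183]  nu=[1.3914]  x^+=[-0.5002]  P^+=[0.1889]

K[0,0] = -0.2183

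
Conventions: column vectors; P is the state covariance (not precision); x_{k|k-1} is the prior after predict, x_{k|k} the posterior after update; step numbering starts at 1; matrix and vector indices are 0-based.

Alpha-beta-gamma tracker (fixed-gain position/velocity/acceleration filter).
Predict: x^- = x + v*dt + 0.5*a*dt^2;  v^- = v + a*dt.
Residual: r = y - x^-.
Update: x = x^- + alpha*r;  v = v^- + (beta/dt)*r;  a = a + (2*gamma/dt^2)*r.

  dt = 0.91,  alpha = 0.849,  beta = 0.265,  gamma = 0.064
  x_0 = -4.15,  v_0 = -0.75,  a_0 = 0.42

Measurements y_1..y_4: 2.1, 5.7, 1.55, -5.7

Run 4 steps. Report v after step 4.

v_post = 0.3095

step 1: x_pred=-4.6586  r=6.7586  x^+=1.0795  v^+=1.6004  a^+=1.4647
step 2: x_pred=3.1422  r=2.5578  x^+=5.3138  v^+=3.6781  a^+=1.8600
step 3: x_pred=9.4310  r=-7.8810  x^+=2.7400  v^+=3.0757  a^+=0.6419
step 4: x_pred=5.8047  r=-11.5047  x^+=-3.9628  v^+=0.3095  a^+=-1.1364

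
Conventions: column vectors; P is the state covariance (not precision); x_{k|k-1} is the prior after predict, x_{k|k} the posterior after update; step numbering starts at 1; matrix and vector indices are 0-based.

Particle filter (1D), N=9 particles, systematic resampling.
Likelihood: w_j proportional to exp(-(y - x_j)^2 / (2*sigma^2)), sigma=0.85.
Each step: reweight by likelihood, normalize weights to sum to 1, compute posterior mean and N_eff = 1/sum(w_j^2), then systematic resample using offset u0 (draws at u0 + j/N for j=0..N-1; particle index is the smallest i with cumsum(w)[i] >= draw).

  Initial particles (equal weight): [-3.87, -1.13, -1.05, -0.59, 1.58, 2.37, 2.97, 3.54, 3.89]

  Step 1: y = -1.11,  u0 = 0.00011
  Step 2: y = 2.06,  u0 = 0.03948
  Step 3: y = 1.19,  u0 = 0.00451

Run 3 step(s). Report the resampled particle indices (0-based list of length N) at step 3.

resampled_idx = [0, 3, 3, 4, 5, 6, 6, 7, 8]

step 1: w=[0.0018, 0.3522, 0.3514, 0.2922, 0.0024, 0.0001, 0.0000, 0.0000, 0.0000]  mean=-0.9424  Neff=3.0040  idx=[0, 1, 1, 1, 2, 2, 2, 3, 3]
step 2: w=[0.0000, 0.0400, 0.0400, 0.0400, 0.0567, 0.0567, 0.0567, 0.3549, 0.3549]  mean=-0.7331  Neff=3.7545  idx=[1, 4, 6, 7, 7, 7, 8, 8, 8]
step 3: w=[0.0319, 0.0411, 0.0411, 0.1477, 0.1477, 0.1477, 0.1477, 0.1477, 0.1477]  mean=-0.6450  Neff=7.3958  idx=[0, 3, 3, 4, 5, 6, 6, 7, 8]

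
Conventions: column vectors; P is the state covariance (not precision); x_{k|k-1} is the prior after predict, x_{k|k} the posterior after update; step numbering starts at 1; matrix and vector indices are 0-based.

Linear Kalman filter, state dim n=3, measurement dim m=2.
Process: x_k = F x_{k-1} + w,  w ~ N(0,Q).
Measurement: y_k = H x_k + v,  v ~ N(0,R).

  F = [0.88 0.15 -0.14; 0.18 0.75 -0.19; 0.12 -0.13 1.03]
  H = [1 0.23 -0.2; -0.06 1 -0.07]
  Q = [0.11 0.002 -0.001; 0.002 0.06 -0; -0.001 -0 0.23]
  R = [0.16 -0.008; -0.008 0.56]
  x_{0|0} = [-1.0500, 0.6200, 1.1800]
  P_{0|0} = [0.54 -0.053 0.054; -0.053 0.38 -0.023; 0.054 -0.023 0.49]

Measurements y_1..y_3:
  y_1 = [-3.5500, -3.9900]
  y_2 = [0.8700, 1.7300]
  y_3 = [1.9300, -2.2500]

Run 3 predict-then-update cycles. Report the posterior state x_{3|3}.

x_post = [0.5823, -0.1932, -1.8261]

step 1: x^-=[-0.9962, 0.0518, 1.0088]  P^-=[0.5200 0.0996 0.0271; 0.0996 0.2975 -0.1344; 0.0271 -0.1344 0.7852]  S=[0.7745 0.1659; 0.1659 0.8703]  K=[0.7065 -0.0583; 0.1851 0.3105; -0.1675 -0.1875]  nu=[-2.3640, -4.0310]  x^+=[-2.4314, -1.6374, 2.1605]  P^+=[0.1442 -0.0206 0.1296; -0.0206 0.1680 -0.0453; 0.1296 -0.0453 0.7225]
step 2: x^-=[-2.6877, -2.0762, 2.1464]  P^-=[0.2041 0.0299 0.0162; 0.0299 0.1837 -0.1711; 0.0162 -0.1711 1.0462]  S=[0.4387 0.1022; 0.1022 0.7701]  K=[0.4835 -0.0427; 0.1898 0.2266; -0.4700 -0.2561]  nu=[4.4645, 3.7951]  x^+=[-0.6911, -0.3689, -0.9238]  P^+=[0.1044 -0.0132 0.1181; -0.0132 0.1196 -0.0714; 0.1181 -0.0714 0.8742]
step 3: x^-=[-0.5341, -0.2256, -0.9865]  P^-=[0.1810 0.0330 -0.0244; 0.0330 0.1709 -0.2191; -0.0244 -0.2191 1.2097]  S=[0.4435 0.1186; 0.1186 0.7640]  K=[0.4465 -0.0382; 0.2057 0.2092; -0.6345 -0.2971]  nu=[2.3187, -2.1255]  x^+=[0.5823, -0.1932, -1.8261]  P^+=[0.0956 -0.0118 0.1055; -0.0118 0.1085 -0.0907; 0.1055 -0.0907 0.9189]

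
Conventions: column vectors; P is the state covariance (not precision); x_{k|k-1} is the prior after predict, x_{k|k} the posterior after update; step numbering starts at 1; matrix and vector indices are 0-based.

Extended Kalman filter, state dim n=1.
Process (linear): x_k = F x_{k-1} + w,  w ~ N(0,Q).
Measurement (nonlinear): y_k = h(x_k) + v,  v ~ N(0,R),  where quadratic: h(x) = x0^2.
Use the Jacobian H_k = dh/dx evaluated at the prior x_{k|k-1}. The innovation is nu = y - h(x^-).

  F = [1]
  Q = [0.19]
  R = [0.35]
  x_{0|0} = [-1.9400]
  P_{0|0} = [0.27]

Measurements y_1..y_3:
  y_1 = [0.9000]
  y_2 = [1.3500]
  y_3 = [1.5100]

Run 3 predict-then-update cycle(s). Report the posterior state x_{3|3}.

step 1: x^-=[-1.9400]  P^-=[0.4600]  H_jac=[-3.8800]  S=[7.2750]  K=[-0.2453]  nu=[-2.8636]  x^+=[-1.2375]  P^+=[0.0221]
step 2: x^-=[-1.2375]  P^-=[0.2121]  H_jac=[-2.4749]  S=[1.6494]  K=[-0.3183]  nu=[-0.1813]  x^+=[-1.1797]  P^+=[0.0450]
step 3: x^-=[-1.1797]  P^-=[0.2350]  H_jac=[-2.3595]  S=[1.6584]  K=[-0.3344]  nu=[0.1182]  x^+=[-1.2193]  P^+=[0.0496]

x_post = [-1.2193]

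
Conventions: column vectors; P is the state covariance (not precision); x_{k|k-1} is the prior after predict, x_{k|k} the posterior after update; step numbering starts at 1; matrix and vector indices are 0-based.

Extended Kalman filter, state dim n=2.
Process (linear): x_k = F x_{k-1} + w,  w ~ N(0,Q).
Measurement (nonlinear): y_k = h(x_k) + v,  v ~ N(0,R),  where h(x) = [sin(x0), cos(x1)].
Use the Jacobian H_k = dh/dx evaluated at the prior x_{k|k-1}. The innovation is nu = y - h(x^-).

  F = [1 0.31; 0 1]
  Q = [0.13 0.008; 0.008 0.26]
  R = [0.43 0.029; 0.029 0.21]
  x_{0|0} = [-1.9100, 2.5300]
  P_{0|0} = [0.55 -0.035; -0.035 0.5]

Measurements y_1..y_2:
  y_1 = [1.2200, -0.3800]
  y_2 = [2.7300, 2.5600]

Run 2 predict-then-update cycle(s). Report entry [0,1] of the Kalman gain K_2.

step 1: x^-=[-1.1257, 2.5300]  P^-=[0.7064 0.1280; 0.1280 0.7600]  H_jac=[0.4305 0.0000; 0.0000 -0.5742]  S=[0.5609 -0.0026; -0.0026 0.4606]  K=[0.5414 -0.1565; 0.0938 -0.9470]  nu=[2.1226, 0.4387]  x^+=[-0.0451, 2.3136]  P^+=[0.5302 0.0299; 0.0299 0.3416]
step 2: x^-=[0.6721, 2.3136]  P^-=[0.7116 0.1438; 0.1438 0.6016]  H_jac=[0.7825 0.0000; 0.0000 -0.7366]  S=[0.8657 -0.0539; -0.0539 0.5364]  K=[0.6349 -0.1337; 0.0790 -0.8182]  nu=[2.1074, 3.2364]  x^+=[1.5773, -0.1677]  P^+=[0.3439 0.0131; 0.0131 0.2302]

K[0,1] = -0.1337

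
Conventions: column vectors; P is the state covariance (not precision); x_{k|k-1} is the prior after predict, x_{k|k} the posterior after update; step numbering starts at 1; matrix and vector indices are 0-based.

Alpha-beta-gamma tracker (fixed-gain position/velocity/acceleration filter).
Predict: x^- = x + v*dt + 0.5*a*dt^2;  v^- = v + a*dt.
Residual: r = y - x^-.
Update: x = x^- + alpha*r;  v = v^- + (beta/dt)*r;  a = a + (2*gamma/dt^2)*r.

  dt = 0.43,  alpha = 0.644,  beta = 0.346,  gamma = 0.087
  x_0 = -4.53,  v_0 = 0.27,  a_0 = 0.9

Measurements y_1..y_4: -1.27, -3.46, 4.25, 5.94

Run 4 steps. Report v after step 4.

v_post = 10.0794

step 1: x_pred=-4.3307  r=3.0607  x^+=-2.3596  v^+=3.1198  a^+=3.7803
step 2: x_pred=-0.6686  r=-2.7914  x^+=-2.4663  v^+=2.4992  a^+=1.1534
step 3: x_pred=-1.2850  r=5.5350  x^+=2.2796  v^+=7.4489  a^+=6.3621
step 4: x_pred=6.0708  r=-0.1308  x^+=5.9865  v^+=10.0794  a^+=6.2391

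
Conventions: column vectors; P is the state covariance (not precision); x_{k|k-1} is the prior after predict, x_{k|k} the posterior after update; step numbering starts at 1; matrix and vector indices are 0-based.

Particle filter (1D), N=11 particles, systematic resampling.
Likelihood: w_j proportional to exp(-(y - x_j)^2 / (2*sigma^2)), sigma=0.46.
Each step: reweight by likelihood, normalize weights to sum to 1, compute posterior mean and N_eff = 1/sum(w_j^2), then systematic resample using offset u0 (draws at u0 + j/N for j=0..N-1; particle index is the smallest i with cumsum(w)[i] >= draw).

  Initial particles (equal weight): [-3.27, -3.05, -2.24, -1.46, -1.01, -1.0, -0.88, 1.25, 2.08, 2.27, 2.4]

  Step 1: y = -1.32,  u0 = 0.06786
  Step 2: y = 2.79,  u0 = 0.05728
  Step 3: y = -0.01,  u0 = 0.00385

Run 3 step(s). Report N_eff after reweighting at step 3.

step 1: w=[0.0000, 0.0003, 0.0409, 0.2888, 0.2410, 0.2375, 0.1914, 0.0000, 0.0000, 0.0000, 0.0000]  mean=-1.1637  Neff=4.2331  idx=[3, 3, 3, 4, 4, 4, 5, 5, 5, 6, 6]
step 2: w=[0.0000, 0.0000, 0.0000, 0.0378, 0.0378, 0.0378, 0.0453, 0.0453, 0.0453, 0.3753, 0.3753]  mean=-0.9111  Neff=3.4223  idx=[4, 6, 8, 9, 9, 9, 9, 10, 10, 10, 10]
step 3: w=[0.0578, 0.0606, 0.0606, 0.1026, 0.1026, 0.1026, 0.1026, 0.1026, 0.1026, 0.1026, 0.1026]  mean=-0.9020  Neff=10.5322  idx=[0, 1, 3, 3, 4, 5, 6, 7, 8, 9, 10]

N_eff = 10.5322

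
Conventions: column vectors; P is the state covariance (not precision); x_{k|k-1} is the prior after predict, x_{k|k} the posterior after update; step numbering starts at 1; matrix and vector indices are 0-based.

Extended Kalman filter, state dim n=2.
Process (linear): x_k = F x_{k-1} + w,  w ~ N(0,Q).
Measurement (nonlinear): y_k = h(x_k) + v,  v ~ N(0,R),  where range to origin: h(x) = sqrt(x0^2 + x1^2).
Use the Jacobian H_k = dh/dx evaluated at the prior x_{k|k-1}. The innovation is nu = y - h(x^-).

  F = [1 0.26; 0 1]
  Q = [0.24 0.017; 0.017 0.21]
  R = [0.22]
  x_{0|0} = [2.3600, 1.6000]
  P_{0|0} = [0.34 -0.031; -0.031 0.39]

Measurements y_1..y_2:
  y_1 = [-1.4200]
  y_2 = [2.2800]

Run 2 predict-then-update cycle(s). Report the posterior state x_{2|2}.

step 1: x^-=[2.7760, 1.6000]  P^-=[0.5902 0.0874; 0.0874 0.6000]  H_jac=[0.8664 0.4994]  S=[0.8883]  K=[0.6248; 0.4225]  nu=[-4.6241]  x^+=[-0.1132, -0.3538]  P^+=[0.2435 -0.1471; -0.1471 0.4414]
step 2: x^-=[-0.2052, -0.3538]  P^-=[0.4368 -0.0154; -0.0154 0.6514]  H_jac=[-0.5017 -0.8650]  S=[0.8041]  K=[-0.2560; -0.6912]  nu=[1.8710]  x^+=[-0.6842, -1.6471]  P^+=[0.3841 -0.1576; -0.1576 0.2672]

x_post = [-0.6842, -1.6471]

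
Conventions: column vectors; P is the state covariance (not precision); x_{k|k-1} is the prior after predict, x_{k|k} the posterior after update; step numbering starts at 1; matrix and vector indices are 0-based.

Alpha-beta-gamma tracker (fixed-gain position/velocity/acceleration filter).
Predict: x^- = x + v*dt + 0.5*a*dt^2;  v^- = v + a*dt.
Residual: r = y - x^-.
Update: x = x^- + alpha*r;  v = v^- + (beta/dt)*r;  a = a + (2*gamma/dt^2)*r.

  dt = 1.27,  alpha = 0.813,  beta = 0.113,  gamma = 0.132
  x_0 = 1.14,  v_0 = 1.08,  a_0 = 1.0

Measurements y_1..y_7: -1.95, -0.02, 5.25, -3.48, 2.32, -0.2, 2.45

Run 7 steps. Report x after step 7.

x_post = 1.4560

step 1: x_pred=3.3180  r=-5.2680  x^+=-0.9649  v^+=1.8813  a^+=0.1377
step 2: x_pred=1.5354  r=-1.5554  x^+=0.2709  v^+=1.9178  a^+=-0.1169
step 3: x_pred=2.6122  r=2.6378  x^+=4.7567  v^+=2.0041  a^+=0.3149
step 4: x_pred=7.5558  r=-11.0358  x^+=-1.4163  v^+=1.4220  a^+=-1.4915
step 5: x_pred=-0.8131  r=3.1331  x^+=1.7341  v^+=-0.1933  a^+=-0.9786
step 6: x_pred=0.6994  r=-0.8994  x^+=-0.0318  v^+=-1.5162  a^+=-1.1258
step 7: x_pred=-2.8654  r=5.3154  x^+=1.4560  v^+=-2.4731  a^+=-0.2558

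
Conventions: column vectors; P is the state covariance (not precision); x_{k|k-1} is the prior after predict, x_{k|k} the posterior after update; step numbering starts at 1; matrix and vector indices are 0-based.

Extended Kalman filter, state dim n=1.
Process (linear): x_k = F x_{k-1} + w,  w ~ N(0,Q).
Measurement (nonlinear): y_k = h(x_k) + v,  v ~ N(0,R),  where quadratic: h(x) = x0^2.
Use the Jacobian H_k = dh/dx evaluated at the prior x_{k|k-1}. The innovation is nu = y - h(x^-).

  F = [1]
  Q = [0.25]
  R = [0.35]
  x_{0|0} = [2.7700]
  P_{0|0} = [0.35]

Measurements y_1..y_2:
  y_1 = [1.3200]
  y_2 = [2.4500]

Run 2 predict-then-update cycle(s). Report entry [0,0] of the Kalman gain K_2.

step 1: x^-=[2.7700]  P^-=[0.6000]  H_jac=[5.5400]  S=[18.7650]  K=[0.1771]  nu=[-6.3529]  x^+=[1.6447]  P^+=[0.0112]
step 2: x^-=[1.6447]  P^-=[0.2612]  H_jac=[3.2893]  S=[3.1760]  K=[0.2705]  nu=[-0.2549]  x^+=[1.5757]  P^+=[0.0288]

K[0,0] = 0.2705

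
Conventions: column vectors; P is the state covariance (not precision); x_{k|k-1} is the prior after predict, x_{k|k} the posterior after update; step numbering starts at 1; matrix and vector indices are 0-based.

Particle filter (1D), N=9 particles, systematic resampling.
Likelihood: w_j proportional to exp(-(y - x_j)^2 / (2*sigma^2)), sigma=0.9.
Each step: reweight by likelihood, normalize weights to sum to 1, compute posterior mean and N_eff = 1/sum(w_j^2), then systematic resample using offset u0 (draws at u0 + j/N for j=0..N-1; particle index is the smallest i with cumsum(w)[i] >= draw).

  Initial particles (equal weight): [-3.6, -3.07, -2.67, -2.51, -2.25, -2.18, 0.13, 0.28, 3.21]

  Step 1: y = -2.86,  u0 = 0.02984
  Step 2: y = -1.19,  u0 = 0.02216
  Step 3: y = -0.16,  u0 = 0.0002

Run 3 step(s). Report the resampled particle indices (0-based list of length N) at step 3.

step 1: w=[0.1386, 0.1892, 0.1901, 0.1802, 0.1545, 0.1461, 0.0008, 0.0004, 0.0000]  mean=-2.7058  Neff=5.9222  idx=[0, 1, 1, 2, 2, 3, 3, 4, 5]
step 2: w=[0.0111, 0.0452, 0.0452, 0.1035, 0.1035, 0.1365, 0.1365, 0.2000, 0.2185]  mean=-2.4817  Neff=6.6376  idx=[1, 3, 4, 5, 6, 6, 7, 8, 8]
step 3: w=[0.0144, 0.0547, 0.0547, 0.0884, 0.0884, 0.0884, 0.1803, 0.2153, 0.2153]  mean=-2.3465  Neff=6.4559  idx=[0, 2, 4, 5, 6, 6, 7, 7, 8]

resampled_idx = [0, 2, 4, 5, 6, 6, 7, 7, 8]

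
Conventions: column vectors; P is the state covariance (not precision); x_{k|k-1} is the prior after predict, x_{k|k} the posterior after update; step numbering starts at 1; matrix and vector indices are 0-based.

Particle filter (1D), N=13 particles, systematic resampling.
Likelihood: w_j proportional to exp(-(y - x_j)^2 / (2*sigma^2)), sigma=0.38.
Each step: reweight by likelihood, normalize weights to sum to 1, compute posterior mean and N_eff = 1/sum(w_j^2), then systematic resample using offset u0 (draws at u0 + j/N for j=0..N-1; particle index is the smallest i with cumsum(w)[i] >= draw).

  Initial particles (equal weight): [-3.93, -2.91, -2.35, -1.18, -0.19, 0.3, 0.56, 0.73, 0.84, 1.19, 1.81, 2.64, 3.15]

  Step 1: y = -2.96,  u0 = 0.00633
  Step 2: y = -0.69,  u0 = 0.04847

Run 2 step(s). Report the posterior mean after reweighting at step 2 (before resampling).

post_mean = -2.3515

step 1: w=[0.0295, 0.7593, 0.2112, 0.0000, 0.0000, 0.0000, 0.0000, 0.0000, 0.0000, 0.0000, 0.0000, 0.0000, 0.0000]  mean=-2.8218  Neff=1.6075  idx=[0, 1, 1, 1, 1, 1, 1, 1, 1, 1, 1, 2, 2]
step 2: w=[0.0000, 0.0003, 0.0003, 0.0003, 0.0003, 0.0003, 0.0003, 0.0003, 0.0003, 0.0003, 0.0003, 0.4987, 0.4987]  mean=-2.3515  Neff=2.0108  idx=[11, 11, 11, 11, 11, 11, 12, 12, 12, 12, 12, 12, 12]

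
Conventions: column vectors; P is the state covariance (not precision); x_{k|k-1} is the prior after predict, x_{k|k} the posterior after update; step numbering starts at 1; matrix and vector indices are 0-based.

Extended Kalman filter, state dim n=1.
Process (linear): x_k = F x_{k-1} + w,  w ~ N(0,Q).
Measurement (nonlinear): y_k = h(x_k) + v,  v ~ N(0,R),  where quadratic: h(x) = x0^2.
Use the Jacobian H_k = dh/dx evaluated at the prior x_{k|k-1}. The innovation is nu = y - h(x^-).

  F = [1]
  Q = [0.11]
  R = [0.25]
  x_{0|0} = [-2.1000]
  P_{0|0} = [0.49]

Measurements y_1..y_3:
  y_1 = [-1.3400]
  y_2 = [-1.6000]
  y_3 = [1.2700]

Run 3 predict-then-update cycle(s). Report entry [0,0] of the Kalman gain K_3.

step 1: x^-=[-2.1000]  P^-=[0.6000]  H_jac=[-4.2000]  S=[10.8340]  K=[-0.2326]  nu=[-5.7500]  x^+=[-0.7625]  P^+=[0.0138]
step 2: x^-=[-0.7625]  P^-=[0.1238]  H_jac=[-1.5251]  S=[0.5381]  K=[-0.3510]  nu=[-2.1815]  x^+=[0.0032]  P^+=[0.0575]
step 3: x^-=[0.0032]  P^-=[0.1675]  H_jac=[0.0065]  S=[0.2500]  K=[0.0043]  nu=[1.2700]  x^+=[0.0087]  P^+=[0.1675]

K[0,0] = 0.0043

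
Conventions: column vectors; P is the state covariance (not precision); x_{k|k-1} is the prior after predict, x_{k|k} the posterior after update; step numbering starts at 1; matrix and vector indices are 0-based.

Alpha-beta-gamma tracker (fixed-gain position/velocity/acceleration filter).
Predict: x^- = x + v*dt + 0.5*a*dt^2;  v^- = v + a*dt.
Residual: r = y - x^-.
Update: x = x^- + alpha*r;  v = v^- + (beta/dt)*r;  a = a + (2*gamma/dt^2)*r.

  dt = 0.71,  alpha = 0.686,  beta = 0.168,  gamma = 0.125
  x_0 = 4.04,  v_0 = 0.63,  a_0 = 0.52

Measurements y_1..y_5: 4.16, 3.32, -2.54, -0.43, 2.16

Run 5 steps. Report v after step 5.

step 1: x_pred=4.6184  r=-0.4584  x^+=4.3039  v^+=0.8907  a^+=0.2927
step 2: x_pred=5.0101  r=-1.6901  x^+=3.8507  v^+=0.6986  a^+=-0.5455
step 3: x_pred=4.2092  r=-6.7492  x^+=-0.4207  v^+=-1.2857  a^+=-3.8927
step 4: x_pred=-2.3147  r=1.8847  x^+=-1.0218  v^+=-3.6035  a^+=-2.9580
step 5: x_pred=-4.3259  r=6.4859  x^+=0.1234  v^+=-4.1690  a^+=0.2586

v_post = -4.1690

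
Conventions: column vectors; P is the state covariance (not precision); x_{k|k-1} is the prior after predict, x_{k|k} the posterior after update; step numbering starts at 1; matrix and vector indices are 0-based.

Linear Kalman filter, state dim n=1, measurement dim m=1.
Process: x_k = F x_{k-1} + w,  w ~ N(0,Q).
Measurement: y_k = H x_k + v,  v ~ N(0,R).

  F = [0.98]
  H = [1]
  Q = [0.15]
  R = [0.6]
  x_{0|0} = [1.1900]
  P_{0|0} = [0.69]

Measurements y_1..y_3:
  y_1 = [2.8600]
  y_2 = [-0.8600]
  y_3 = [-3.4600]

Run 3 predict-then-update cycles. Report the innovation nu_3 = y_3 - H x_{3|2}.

innov = [-4.2253]

step 1: x^-=[1.1662]  P^-=[0.8127]  S=[1.4127]  K=[0.5753]  nu=[1.6938]  x^+=[2.1406]  P^+=[0.3452]
step 2: x^-=[2.0978]  P^-=[0.4815]  S=[1.0815]  K=[0.4452]  nu=[-2.9578]  x^+=[0.7809]  P^+=[0.2671]
step 3: x^-=[0.7653]  P^-=[0.4065]  S=[1.0065]  K=[0.4039]  nu=[-4.2253]  x^+=[-0.9413]  P^+=[0.2423]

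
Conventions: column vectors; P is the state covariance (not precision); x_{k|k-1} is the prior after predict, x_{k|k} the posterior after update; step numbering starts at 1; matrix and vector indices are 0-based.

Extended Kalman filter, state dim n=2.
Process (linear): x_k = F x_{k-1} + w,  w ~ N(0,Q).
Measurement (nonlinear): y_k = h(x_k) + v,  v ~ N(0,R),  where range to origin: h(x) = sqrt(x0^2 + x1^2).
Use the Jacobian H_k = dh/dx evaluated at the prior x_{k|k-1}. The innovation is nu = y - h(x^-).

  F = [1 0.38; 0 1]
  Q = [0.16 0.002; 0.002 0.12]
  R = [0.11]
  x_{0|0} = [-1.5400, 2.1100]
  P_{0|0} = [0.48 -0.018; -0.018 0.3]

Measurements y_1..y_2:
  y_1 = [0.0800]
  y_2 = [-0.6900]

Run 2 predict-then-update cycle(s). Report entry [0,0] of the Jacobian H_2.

step 1: x^-=[-0.7382, 2.1100]  P^-=[0.6696 0.0980; 0.0980 0.4200]  H_jac=[-0.3302 0.9439]  S=[0.4961]  K=[-0.2593; 0.7338]  nu=[-2.1554]  x^+=[-0.1794, 0.5283]  P^+=[0.6363 0.1924; 0.1924 0.1528]
step 2: x^-=[0.0214, 0.5283]  P^-=[0.9646 0.2525; 0.2525 0.2728]  H_jac=[0.0405 0.9992]  S=[0.4044]  K=[0.7203; 0.6994]  nu=[-1.2187]  x^+=[-0.8565, -0.3241]  P^+=[0.7547 0.0487; 0.0487 0.0750]

H_jac[0,0] = 0.0405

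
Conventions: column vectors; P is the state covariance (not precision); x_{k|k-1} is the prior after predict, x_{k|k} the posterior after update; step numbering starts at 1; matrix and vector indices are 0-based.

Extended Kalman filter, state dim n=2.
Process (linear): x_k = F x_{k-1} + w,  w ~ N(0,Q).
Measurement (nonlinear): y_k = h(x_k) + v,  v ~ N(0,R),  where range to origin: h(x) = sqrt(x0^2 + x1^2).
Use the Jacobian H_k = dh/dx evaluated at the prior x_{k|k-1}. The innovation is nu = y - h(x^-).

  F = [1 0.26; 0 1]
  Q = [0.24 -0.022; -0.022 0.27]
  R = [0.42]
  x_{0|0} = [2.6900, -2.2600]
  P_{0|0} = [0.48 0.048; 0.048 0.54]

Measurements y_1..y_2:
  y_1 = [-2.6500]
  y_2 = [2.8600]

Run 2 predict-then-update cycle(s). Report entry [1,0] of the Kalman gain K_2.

step 1: x^-=[2.1024, -2.2600]  P^-=[0.7815 0.1664; 0.1664 0.8100]  H_jac=[0.6811 -0.7322]  S=[1.0508]  K=[0.3906; -0.4565]  nu=[-5.7367]  x^+=[-0.1383, 0.3590]  P^+=[0.6212 0.3538; 0.3538 0.5910]
step 2: x^-=[-0.0450, 0.3590]  P^-=[1.0851 0.4854; 0.4854 0.8610]  H_jac=[-0.1243 0.9922]  S=[1.1647]  K=[0.2977; 0.6817]  nu=[2.4982]  x^+=[0.6988, 2.0620]  P^+=[0.9818 0.2490; 0.2490 0.3198]

K[1,0] = 0.6817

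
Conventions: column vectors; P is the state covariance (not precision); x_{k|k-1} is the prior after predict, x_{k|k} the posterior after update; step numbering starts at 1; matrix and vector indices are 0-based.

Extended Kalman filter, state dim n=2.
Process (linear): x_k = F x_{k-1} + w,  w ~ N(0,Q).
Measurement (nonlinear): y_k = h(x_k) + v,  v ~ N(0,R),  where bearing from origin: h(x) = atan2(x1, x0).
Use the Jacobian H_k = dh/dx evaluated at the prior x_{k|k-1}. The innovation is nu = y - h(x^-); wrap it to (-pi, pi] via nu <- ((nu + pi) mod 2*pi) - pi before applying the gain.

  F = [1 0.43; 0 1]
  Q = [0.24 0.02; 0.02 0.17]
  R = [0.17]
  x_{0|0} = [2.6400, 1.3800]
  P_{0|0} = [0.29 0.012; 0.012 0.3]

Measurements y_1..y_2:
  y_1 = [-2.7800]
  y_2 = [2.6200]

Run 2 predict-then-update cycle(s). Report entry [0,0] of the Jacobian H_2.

H_jac[0,0] = -0.1145

step 1: x^-=[3.2334, 1.3800]  P^-=[0.5958 0.1610; 0.1610 0.4700]  H_jac=[-0.1117 0.2616]  S=[0.2002]  K=[-0.1219; 0.5244]  nu=[3.0998]  x^+=[2.8555, 3.0056]  P^+=[0.5928 0.1738; 0.1738 0.4149]
step 2: x^-=[4.1479, 3.0056]  P^-=[1.0590 0.3722; 0.3722 0.5849]  H_jac=[-0.1145 0.1581]  S=[0.1850]  K=[-0.3376; 0.2693]  nu=[1.9930]  x^+=[3.4751, 3.5423]  P^+=[1.0379 0.3890; 0.3890 0.5715]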